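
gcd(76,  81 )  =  1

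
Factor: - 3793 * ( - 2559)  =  3^1*853^1 * 3793^1 = 9706287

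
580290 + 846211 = 1426501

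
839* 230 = 192970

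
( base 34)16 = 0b101000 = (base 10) 40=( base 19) 22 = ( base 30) 1a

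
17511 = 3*5837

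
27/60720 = 9/20240 = 0.00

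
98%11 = 10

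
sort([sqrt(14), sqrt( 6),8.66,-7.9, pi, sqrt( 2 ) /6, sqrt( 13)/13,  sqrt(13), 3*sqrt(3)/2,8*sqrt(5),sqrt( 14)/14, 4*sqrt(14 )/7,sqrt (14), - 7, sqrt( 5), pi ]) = [ - 7.9, - 7, sqrt( 2)/6, sqrt( 14) /14  ,  sqrt( 13 )/13, 4*sqrt( 14) /7, sqrt (5 ), sqrt (6), 3 * sqrt( 3)/2,pi,pi, sqrt( 13 ),sqrt( 14), sqrt(14 ),8.66,8*sqrt( 5) ]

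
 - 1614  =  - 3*538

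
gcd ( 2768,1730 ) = 346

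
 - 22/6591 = -1 +6569/6591 = -0.00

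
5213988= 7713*676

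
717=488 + 229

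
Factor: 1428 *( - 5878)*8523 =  - 71540221032 = - 2^3*  3^3*7^1*17^1*947^1 * 2939^1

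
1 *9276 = 9276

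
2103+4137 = 6240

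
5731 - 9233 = - 3502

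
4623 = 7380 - 2757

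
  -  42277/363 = - 117 + 194/363 = -116.47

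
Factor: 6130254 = 2^1*3^1*13^1 * 78593^1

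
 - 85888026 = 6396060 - 92284086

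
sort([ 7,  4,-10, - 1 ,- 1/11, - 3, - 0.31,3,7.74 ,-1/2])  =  [ - 10,  -  3,-1,-1/2,-0.31, - 1/11,3, 4,7,  7.74]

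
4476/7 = 639 + 3/7 =639.43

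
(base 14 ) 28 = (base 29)17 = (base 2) 100100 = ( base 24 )1c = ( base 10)36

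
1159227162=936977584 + 222249578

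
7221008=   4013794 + 3207214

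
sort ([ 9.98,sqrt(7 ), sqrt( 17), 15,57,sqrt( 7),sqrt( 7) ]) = [sqrt(7),sqrt( 7 ), sqrt( 7),sqrt( 17),9.98,15,57]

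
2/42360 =1/21180 = 0.00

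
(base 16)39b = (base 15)418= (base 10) 923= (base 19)2ab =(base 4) 32123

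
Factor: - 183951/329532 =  - 61317/109844= - 2^( - 2 )*3^4*7^ ( - 1)*757^1*3923^( - 1) 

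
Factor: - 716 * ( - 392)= 280672= 2^5*7^2*179^1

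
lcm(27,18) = 54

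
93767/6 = 15627 + 5/6 = 15627.83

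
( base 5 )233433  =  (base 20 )11ai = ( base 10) 8618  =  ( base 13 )3bcc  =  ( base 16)21AA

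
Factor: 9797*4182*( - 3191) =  - 2^1*  3^1*17^1*41^1 * 97^1 * 101^1 * 3191^1  =  - 130738633314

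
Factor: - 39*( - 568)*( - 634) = - 2^4 * 3^1*13^1*71^1*317^1 = - 14044368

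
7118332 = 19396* 367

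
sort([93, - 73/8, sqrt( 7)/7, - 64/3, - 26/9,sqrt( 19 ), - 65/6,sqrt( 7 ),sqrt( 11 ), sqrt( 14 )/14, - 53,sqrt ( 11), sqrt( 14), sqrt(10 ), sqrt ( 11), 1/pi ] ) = [ - 53, - 64/3, - 65/6, - 73/8, - 26/9, sqrt(14 )/14,1/pi, sqrt( 7)/7,sqrt( 7), sqrt (10), sqrt( 11 ), sqrt ( 11), sqrt ( 11), sqrt( 14),sqrt(19), 93] 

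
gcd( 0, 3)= 3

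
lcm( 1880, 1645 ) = 13160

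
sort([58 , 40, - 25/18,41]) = [-25/18, 40 , 41,58 ]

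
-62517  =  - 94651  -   - 32134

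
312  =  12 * 26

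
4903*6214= 30467242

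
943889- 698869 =245020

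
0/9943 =0 = 0.00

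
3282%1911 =1371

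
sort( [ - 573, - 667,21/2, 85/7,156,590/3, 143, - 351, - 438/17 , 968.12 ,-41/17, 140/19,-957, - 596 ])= [ - 957, - 667, - 596,  -  573, - 351, - 438/17, - 41/17 , 140/19,21/2,85/7,143,156, 590/3, 968.12 ]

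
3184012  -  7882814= - 4698802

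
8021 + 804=8825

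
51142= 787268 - 736126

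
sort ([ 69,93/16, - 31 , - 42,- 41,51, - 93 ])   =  [-93,-42 , - 41 , - 31,93/16,51, 69 ] 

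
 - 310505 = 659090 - 969595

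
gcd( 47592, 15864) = 15864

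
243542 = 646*377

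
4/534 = 2/267 = 0.01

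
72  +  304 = 376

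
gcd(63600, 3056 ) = 16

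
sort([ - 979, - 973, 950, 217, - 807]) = [ - 979, - 973, - 807, 217, 950 ] 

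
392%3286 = 392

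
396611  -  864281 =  -467670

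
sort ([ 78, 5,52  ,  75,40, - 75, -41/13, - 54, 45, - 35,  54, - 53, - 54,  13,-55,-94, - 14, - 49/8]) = [ - 94, - 75, - 55 , - 54, - 54, - 53, - 35, - 14, - 49/8, - 41/13,5 , 13,40,  45, 52,  54, 75,78]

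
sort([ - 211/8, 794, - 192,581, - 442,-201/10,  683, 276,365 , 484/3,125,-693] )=[-693, - 442, - 192, - 211/8 , - 201/10, 125,484/3, 276, 365,581, 683,  794] 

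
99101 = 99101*1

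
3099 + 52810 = 55909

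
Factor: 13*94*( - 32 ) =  - 39104 = -  2^6*13^1 * 47^1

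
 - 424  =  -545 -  - 121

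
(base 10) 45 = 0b101101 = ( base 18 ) 29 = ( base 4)231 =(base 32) 1d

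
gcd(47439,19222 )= 7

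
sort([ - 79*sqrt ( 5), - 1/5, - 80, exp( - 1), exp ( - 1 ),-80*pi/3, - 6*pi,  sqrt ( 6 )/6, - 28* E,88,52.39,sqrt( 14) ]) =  [ - 79*sqrt(5 ), - 80*pi/3 , - 80  ,  -  28*E, - 6*pi, - 1/5, exp(-1 ) , exp( - 1), sqrt( 6 ) /6, sqrt ( 14) , 52.39,  88]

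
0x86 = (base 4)2012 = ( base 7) 251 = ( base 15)8e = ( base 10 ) 134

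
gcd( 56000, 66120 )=40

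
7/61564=7/61564 = 0.00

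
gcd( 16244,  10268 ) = 4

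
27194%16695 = 10499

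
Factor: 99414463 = 41^1 * 2424743^1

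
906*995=901470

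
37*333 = 12321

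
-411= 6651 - 7062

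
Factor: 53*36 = 1908 = 2^2*3^2*53^1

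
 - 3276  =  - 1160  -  2116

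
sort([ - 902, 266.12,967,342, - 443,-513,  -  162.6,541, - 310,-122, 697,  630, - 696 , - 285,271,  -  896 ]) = [ - 902, - 896 , - 696, - 513,  -  443, - 310, - 285, - 162.6 ,-122,266.12,271, 342, 541,  630,  697, 967 ] 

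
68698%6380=4898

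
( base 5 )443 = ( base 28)4B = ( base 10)123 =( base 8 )173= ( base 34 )3l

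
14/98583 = 14/98583 = 0.00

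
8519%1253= 1001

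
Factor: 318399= 3^1*211^1 * 503^1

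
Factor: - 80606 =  - 2^1*41^1*983^1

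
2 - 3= - 1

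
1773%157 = 46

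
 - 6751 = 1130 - 7881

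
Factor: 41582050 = 2^1*5^2*313^1*2657^1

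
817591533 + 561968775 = 1379560308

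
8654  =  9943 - 1289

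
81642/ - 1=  - 81642/1  =  -81642.00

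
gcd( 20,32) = 4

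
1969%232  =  113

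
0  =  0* (-754) 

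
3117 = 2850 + 267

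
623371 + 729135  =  1352506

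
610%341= 269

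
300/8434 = 150/4217 = 0.04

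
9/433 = 9/433 =0.02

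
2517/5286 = 839/1762 = 0.48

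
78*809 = 63102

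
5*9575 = 47875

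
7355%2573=2209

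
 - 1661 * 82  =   -136202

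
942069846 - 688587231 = 253482615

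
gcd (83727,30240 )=189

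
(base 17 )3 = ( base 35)3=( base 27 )3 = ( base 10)3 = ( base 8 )3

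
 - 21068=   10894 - 31962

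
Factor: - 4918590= - 2^1*3^3*5^1 * 18217^1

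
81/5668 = 81/5668 = 0.01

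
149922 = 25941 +123981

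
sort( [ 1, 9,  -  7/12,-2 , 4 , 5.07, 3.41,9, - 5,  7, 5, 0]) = [  -  5, - 2, - 7/12,0, 1,3.41, 4, 5, 5.07, 7, 9, 9] 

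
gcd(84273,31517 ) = 1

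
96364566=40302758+56061808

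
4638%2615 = 2023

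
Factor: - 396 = - 2^2*3^2*11^1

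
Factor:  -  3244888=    - 2^3 * 405611^1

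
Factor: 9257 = 9257^1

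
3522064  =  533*6608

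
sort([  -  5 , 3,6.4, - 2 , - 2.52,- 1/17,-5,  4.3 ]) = [  -  5, - 5, - 2.52, - 2,- 1/17, 3,  4.3,6.4]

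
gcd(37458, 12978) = 18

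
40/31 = 1 + 9/31= 1.29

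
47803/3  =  15934 + 1/3=   15934.33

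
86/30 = 43/15 = 2.87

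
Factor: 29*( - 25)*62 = -2^1*5^2*29^1*31^1 = -44950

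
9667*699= 6757233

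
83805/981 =85 + 140/327 = 85.43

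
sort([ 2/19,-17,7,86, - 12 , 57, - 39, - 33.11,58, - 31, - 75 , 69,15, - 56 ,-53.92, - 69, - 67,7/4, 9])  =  [ - 75,-69,-67, - 56,-53.92, - 39, - 33.11, - 31, - 17, - 12,2/19,7/4,7 , 9,15,57,58,69,  86]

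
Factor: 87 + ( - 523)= - 2^2 *109^1=- 436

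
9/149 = 9/149 = 0.06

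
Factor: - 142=-2^1 *71^1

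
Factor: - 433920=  - 2^8*3^1* 5^1*113^1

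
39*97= 3783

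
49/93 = 49/93 = 0.53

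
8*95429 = 763432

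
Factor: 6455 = 5^1*1291^1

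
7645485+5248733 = 12894218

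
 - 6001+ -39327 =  - 45328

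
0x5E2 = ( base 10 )1506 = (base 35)181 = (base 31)1HI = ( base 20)3f6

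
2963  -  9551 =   -  6588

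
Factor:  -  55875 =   -  3^1 * 5^3*149^1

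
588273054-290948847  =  297324207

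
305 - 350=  - 45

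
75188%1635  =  1613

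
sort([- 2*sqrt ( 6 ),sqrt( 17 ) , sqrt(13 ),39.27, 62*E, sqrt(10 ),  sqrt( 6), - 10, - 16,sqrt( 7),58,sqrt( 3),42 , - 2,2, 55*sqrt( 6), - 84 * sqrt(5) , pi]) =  [ - 84* sqrt( 5 ), -16,  -  10,- 2* sqrt( 6), -2,sqrt (3 ),2,sqrt( 6 ),sqrt( 7),pi,sqrt( 10),sqrt(13), sqrt(17)  ,  39.27,42 , 58, 55*sqrt( 6),62  *E ] 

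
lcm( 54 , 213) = 3834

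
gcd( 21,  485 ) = 1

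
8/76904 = 1/9613 = 0.00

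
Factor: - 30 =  - 2^1*3^1*5^1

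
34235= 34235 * 1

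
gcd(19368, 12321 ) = 9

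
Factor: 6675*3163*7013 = 148065644325  =  3^1*5^2 * 89^1*3163^1*7013^1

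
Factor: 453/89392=3/592 = 2^ ( - 4)*3^1*37^ ( - 1) 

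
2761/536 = 2761/536 = 5.15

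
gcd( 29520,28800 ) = 720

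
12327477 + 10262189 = 22589666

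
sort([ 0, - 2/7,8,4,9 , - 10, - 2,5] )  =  [-10, - 2, - 2/7, 0,  4 , 5 , 8,9 ]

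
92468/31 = 2982 + 26/31 = 2982.84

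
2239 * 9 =20151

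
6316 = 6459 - 143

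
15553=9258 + 6295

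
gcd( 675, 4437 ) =9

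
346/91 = 346/91 =3.80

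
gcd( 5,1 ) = 1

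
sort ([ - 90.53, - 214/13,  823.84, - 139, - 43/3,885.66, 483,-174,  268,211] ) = [  -  174,  -  139, - 90.53,-214/13, - 43/3,211, 268,483, 823.84,885.66 ]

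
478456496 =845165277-366708781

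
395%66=65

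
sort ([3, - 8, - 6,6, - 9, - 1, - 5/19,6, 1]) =[-9, -8,-6, - 1,-5/19 , 1, 3, 6 , 6]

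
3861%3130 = 731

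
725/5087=725/5087  =  0.14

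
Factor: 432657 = 3^2 *48073^1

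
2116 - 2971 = - 855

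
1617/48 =33 + 11/16 = 33.69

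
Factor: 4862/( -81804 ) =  -2^(- 1) * 3^(-1 )*11^1*13^1*401^ ( - 1 ) = - 143/2406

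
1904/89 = 1904/89 = 21.39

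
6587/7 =941=941.00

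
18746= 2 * 9373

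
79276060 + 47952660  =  127228720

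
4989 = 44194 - 39205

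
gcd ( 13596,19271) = 1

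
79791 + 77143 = 156934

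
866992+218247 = 1085239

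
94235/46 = 2048 + 27/46 =2048.59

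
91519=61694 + 29825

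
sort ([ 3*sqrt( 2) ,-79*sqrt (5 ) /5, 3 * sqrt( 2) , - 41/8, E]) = [ - 79 * sqrt(5)/5 ,-41/8, E,3*sqrt(2 ),3 * sqrt(2 )] 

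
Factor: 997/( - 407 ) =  - 11^ ( - 1 ) * 37^( - 1)*997^1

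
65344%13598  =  10952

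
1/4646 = 1/4646  =  0.00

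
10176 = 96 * 106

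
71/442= 71/442  =  0.16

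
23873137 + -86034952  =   -62161815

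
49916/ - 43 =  - 1161  +  7/43   =  - 1160.84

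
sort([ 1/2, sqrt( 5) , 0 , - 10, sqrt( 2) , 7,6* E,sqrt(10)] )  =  [ - 10,0, 1/2,sqrt( 2 ),sqrt( 5), sqrt( 10), 7,6*E]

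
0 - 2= - 2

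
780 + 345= 1125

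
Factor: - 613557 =  -  3^2 * 7^1 *9739^1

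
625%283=59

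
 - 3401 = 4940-8341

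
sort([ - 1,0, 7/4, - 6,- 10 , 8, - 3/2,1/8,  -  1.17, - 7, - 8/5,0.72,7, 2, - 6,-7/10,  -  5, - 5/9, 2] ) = [ - 10, - 7, - 6, - 6,  -  5, - 8/5,-3/2, - 1.17,  -  1, - 7/10, - 5/9, 0 , 1/8, 0.72, 7/4, 2,  2, 7,8 ]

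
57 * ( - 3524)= - 200868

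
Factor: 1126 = 2^1*563^1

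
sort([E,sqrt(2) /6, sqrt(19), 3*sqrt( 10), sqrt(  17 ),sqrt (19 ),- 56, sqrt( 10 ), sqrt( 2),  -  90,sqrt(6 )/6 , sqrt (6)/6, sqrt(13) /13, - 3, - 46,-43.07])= [-90, - 56, - 46,- 43.07, - 3, sqrt( 2 )/6,  sqrt( 13)/13, sqrt(6) /6, sqrt(6 )/6, sqrt(2),E,  sqrt(10 ), sqrt ( 17), sqrt(19),sqrt( 19), 3*sqrt( 10)]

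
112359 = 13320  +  99039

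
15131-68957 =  - 53826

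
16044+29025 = 45069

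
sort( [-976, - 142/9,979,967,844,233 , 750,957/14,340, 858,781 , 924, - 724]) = [ - 976, - 724, - 142/9, 957/14, 233,340,  750,  781,844 , 858,924, 967, 979]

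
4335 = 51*85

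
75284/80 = 18821/20 = 941.05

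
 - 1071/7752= - 1 + 131/152 = - 0.14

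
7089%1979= 1152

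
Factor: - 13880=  - 2^3*5^1*347^1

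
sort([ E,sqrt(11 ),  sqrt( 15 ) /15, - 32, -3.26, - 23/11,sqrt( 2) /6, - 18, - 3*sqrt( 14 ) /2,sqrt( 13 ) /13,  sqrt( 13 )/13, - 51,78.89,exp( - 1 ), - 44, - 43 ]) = [ - 51 , - 44 , - 43,-32,-18,-3 * sqrt(  14 ) /2, - 3.26,-23/11,sqrt( 2)/6, sqrt ( 15 ) /15, sqrt( 13 ) /13, sqrt( 13)/13 , exp( - 1 ),E,sqrt( 11) , 78.89]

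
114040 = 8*14255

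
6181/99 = 62 +43/99  =  62.43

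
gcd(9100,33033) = 91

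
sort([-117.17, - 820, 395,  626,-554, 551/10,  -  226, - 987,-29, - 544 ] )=[- 987,-820,-554, - 544,  -  226, - 117.17, - 29,551/10,  395 , 626] 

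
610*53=32330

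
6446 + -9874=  - 3428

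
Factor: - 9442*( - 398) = 2^2 *199^1*4721^1 = 3757916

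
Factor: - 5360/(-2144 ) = 2^(-1 )*5^1 = 5/2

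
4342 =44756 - 40414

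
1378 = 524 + 854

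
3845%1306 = 1233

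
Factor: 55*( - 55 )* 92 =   -  278300 = - 2^2 * 5^2 *11^2*23^1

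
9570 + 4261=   13831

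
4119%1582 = 955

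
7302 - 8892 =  - 1590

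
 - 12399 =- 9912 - 2487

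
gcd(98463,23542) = 1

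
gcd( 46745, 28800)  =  5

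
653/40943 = 653/40943 = 0.02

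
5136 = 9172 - 4036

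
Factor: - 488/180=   -  122/45 = - 2^1* 3^(-2) *5^( - 1) * 61^1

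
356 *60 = 21360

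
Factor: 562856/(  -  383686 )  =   -644/439 = -2^2*7^1*23^1*439^ (-1)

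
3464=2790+674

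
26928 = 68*396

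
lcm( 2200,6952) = 173800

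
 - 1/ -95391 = 1/95391  =  0.00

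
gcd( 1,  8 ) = 1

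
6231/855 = 2077/285 = 7.29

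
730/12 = 365/6 = 60.83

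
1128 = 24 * 47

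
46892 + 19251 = 66143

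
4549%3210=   1339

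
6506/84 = 3253/42 = 77.45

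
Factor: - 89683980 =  - 2^2*3^1*5^1*673^1*2221^1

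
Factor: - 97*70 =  - 2^1*5^1*7^1*97^1 = -6790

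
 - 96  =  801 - 897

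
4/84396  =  1/21099 = 0.00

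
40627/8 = 40627/8 = 5078.38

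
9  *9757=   87813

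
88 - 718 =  - 630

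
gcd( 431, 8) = 1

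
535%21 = 10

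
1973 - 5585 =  - 3612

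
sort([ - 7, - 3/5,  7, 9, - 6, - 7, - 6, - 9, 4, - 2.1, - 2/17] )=[ - 9, - 7, - 7, - 6, - 6, - 2.1, - 3/5 , - 2/17 , 4,7, 9 ] 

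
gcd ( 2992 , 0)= 2992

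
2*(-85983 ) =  - 171966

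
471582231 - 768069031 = - 296486800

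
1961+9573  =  11534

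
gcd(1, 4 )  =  1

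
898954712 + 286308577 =1185263289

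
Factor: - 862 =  - 2^1*431^1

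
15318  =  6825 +8493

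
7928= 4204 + 3724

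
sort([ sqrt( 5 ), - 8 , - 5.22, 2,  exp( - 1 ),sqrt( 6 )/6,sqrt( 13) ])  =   [ - 8 ,-5.22,exp(-1 ),sqrt(6 )/6,2, sqrt(5 ),sqrt(13 ) ] 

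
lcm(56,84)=168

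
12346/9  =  1371+7/9 = 1371.78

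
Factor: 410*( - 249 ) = -2^1*3^1*5^1*41^1*83^1 = - 102090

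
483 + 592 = 1075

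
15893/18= 15893/18 = 882.94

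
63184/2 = 31592 = 31592.00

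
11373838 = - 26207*( - 434) 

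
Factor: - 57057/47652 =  - 2^ ( - 2)*7^1 * 13^1 * 19^( - 1 )= - 91/76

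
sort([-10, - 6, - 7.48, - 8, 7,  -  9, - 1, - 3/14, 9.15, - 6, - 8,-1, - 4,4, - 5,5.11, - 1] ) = [ - 10, - 9, - 8 , - 8,-7.48, - 6 , - 6, - 5, - 4,- 1, - 1, - 1, -3/14, 4,5.11, 7,9.15] 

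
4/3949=4/3949 =0.00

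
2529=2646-117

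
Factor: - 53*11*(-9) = 3^2*11^1*53^1 = 5247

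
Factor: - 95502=-2^1*3^1*11^1*1447^1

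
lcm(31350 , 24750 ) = 470250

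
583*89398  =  52119034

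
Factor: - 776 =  - 2^3*97^1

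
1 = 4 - 3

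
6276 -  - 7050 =13326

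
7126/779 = 7126/779= 9.15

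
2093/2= 1046  +  1/2 = 1046.50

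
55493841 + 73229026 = 128722867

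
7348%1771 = 264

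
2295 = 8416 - 6121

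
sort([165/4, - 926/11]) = [ - 926/11,165/4 ]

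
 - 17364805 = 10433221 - 27798026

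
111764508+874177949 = 985942457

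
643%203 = 34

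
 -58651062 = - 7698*7619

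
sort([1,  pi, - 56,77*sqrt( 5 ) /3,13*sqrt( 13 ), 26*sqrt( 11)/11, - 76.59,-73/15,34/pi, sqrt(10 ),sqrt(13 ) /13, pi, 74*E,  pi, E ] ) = [ - 76.59, - 56, - 73/15,sqrt (13 )/13,1,E,pi, pi, pi, sqrt(10 ), 26 * sqrt(  11)/11 , 34/pi,13 * sqrt( 13 ),77*sqrt( 5)/3,74*E ] 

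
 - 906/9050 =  - 1 + 4072/4525 = - 0.10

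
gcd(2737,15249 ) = 391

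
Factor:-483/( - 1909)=21/83=3^1 * 7^1 * 83^(-1) 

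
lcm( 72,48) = 144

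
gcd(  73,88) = 1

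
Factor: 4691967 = 3^1*7^1*373^1*599^1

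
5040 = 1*5040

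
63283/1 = 63283 = 63283.00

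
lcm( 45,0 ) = 0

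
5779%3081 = 2698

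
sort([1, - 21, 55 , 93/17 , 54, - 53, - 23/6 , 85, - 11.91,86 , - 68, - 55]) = [ - 68,-55, - 53, - 21,  -  11.91, - 23/6, 1, 93/17,54, 55,85, 86] 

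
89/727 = 89/727=0.12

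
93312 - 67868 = 25444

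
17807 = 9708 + 8099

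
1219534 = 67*18202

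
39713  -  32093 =7620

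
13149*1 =13149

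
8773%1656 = 493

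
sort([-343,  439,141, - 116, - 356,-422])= [-422, - 356, - 343, - 116,  141,439 ]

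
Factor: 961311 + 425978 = 1387289^1 = 1387289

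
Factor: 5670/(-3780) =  - 2^( - 1)*3^1 = - 3/2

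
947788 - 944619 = 3169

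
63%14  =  7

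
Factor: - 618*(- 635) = 392430 = 2^1 * 3^1*5^1*103^1*127^1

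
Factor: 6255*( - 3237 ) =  - 20247435 = - 3^3*5^1*13^1*83^1*139^1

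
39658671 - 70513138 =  - 30854467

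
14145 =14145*1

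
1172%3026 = 1172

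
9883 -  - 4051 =13934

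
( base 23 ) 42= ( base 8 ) 136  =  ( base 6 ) 234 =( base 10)94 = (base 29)37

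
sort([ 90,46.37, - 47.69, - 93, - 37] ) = [ - 93,-47.69 ,-37,46.37,90]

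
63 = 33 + 30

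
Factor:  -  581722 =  - 2^1*290861^1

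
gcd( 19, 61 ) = 1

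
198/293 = 198/293 = 0.68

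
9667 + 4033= 13700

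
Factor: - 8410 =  - 2^1*5^1*29^2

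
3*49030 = 147090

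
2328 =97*24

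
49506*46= 2277276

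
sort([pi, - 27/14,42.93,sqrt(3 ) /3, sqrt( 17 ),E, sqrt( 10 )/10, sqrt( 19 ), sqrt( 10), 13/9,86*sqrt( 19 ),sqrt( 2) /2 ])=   [ - 27/14, sqrt( 10 )/10,sqrt( 3 )/3,sqrt( 2 )/2, 13/9, E,  pi,sqrt( 10 )  ,  sqrt(17), sqrt(19 ), 42.93, 86*sqrt(19 ) ] 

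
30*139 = 4170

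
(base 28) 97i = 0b1110001100110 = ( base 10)7270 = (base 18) 147G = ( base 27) 9q7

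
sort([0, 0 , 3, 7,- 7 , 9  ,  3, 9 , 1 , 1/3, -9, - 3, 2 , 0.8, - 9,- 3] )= [-9,-9, - 7, - 3, - 3,0,0 , 1/3 , 0.8,  1, 2,3,3, 7 , 9,9 ]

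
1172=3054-1882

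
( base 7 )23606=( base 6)44215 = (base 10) 6131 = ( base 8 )13763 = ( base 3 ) 22102002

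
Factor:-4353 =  - 3^1*1451^1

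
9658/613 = 9658/613 = 15.76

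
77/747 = 77/747= 0.10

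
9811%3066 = 613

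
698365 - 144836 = 553529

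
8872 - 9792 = -920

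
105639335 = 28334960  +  77304375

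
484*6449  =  3121316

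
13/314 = 13/314 = 0.04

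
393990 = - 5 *(-78798)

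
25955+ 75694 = 101649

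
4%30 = 4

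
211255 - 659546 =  - 448291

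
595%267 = 61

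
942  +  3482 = 4424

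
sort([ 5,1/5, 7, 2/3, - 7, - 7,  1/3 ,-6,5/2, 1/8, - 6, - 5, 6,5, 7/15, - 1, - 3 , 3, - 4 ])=[ - 7, - 7, - 6, - 6, - 5, - 4, - 3, - 1,  1/8, 1/5,1/3, 7/15,2/3 , 5/2, 3, 5, 5,6 , 7]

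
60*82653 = 4959180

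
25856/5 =5171 + 1/5  =  5171.20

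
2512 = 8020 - 5508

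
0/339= 0 = 0.00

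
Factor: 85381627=2017^1*42331^1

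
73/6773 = 73/6773 = 0.01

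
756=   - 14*(-54 )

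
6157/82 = 6157/82 =75.09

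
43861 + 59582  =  103443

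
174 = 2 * 87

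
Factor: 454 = 2^1 * 227^1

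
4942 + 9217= 14159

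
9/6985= 9/6985 = 0.00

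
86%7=2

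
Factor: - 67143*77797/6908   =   - 5223523971/6908=- 2^(-2)*3^1*11^(- 1)*157^(-1)*22381^1*77797^1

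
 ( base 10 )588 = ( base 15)293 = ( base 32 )IC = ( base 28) l0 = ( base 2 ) 1001001100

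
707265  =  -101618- -808883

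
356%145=66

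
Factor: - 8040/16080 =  - 1/2 = - 2^ ( - 1)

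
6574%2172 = 58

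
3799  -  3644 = 155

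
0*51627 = 0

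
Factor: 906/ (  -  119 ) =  - 2^1*3^1*7^( - 1)*17^( - 1)*151^1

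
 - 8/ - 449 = 8/449  =  0.02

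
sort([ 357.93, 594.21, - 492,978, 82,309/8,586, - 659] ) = [- 659, - 492, 309/8, 82 , 357.93,586, 594.21,  978] 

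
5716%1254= 700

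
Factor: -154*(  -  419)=64526 =2^1*7^1*11^1*419^1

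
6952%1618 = 480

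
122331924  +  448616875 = 570948799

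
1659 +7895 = 9554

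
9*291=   2619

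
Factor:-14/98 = -7^ ( - 1) =-  1/7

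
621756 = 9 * 69084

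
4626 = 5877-1251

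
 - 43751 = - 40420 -3331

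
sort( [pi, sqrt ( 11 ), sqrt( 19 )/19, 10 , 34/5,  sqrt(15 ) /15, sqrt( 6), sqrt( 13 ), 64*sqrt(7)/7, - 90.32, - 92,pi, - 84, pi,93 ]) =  [ - 92,-90.32, - 84,sqrt(19 )/19,sqrt(15 )/15,  sqrt(6),pi, pi, pi,  sqrt(11), sqrt( 13 ), 34/5, 10,  64*sqrt(7 ) /7, 93]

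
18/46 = 9/23 = 0.39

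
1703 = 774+929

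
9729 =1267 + 8462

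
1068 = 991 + 77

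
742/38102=371/19051 = 0.02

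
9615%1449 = 921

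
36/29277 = 4/3253 = 0.00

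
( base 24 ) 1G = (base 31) 19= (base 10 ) 40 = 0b101000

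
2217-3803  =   - 1586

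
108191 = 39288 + 68903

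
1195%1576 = 1195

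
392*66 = 25872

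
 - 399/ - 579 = 133/193 = 0.69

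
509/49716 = 509/49716 = 0.01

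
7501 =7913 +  - 412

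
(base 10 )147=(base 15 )9c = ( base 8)223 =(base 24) 63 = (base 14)a7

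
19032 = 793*24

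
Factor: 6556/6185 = 2^2*5^( - 1)*11^1*149^1*1237^(-1 ) 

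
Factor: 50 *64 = 3200 = 2^7*5^2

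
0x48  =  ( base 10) 72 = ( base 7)132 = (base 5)242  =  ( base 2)1001000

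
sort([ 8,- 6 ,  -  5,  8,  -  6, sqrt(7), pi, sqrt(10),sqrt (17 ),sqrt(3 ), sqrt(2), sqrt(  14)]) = [- 6, - 6,-5, sqrt(2 ), sqrt(3 ),sqrt(7), pi, sqrt(10),sqrt(14 ),sqrt( 17), 8,8 ]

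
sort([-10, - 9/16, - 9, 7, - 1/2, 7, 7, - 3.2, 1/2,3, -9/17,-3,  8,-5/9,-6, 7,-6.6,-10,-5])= [ - 10, - 10,-9,-6.6, - 6,-5 , -3.2, - 3,-9/16, - 5/9, - 9/17, - 1/2,1/2,  3,7 , 7, 7, 7,8 ]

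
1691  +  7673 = 9364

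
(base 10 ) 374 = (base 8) 566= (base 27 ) dn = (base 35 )AO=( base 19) 10D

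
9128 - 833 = 8295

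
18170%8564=1042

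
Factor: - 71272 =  - 2^3*59^1*151^1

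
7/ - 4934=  - 7/4934 =- 0.00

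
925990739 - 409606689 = 516384050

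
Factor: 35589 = 3^1*11863^1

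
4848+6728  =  11576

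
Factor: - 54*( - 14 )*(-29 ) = -2^2*3^3*7^1*29^1 = -  21924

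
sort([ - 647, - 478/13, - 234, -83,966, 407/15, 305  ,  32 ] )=[  -  647, - 234,-83, - 478/13, 407/15, 32,305, 966]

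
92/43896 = 23/10974= 0.00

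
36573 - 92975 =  - 56402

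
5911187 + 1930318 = 7841505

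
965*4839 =4669635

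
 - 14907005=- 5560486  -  9346519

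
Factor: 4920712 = 2^3*23^1*47^1*569^1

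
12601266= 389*32394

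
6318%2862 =594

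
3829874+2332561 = 6162435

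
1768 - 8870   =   - 7102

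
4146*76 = 315096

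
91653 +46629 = 138282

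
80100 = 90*890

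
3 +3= 6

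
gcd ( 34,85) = 17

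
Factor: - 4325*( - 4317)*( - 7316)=- 136597218900 = - 2^2*3^1*5^2*31^1 * 59^1*173^1*1439^1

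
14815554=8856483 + 5959071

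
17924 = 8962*2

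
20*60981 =1219620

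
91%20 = 11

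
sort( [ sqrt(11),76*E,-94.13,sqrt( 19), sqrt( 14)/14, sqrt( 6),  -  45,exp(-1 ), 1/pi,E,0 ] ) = [ - 94.13,-45 , 0,sqrt(14)/14,  1/pi, exp(-1), sqrt( 6),E, sqrt ( 11), sqrt(19 ), 76*E ] 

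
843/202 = 843/202 = 4.17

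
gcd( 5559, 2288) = 1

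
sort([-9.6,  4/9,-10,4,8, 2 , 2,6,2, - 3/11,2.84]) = [  -  10,- 9.6, -3/11, 4/9, 2 , 2, 2,2.84,4,6,8] 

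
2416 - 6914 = - 4498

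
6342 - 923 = 5419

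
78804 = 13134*6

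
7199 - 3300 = 3899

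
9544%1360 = 24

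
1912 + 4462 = 6374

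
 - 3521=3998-7519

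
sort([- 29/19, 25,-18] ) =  [ - 18, - 29/19,25 ] 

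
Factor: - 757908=-2^2 * 3^2*37^1*569^1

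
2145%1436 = 709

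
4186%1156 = 718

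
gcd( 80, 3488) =16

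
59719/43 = 1388 + 35/43 = 1388.81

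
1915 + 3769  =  5684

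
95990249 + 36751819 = 132742068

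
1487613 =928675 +558938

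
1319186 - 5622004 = -4302818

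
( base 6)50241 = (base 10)6577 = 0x19B1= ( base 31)6q5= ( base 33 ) 61A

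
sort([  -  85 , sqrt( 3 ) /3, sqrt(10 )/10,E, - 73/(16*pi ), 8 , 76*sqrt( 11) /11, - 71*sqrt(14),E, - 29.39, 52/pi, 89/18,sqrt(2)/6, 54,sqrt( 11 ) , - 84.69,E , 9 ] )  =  [ - 71*sqrt(14),-85, - 84.69, - 29.39, - 73/(16*pi), sqrt(2)/6,sqrt (10)/10, sqrt( 3 )/3, E, E, E,  sqrt(11), 89/18, 8 , 9, 52/pi, 76 * sqrt(11)/11,54] 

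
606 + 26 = 632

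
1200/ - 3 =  - 400 + 0/1 = - 400.00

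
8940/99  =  90 + 10/33 = 90.30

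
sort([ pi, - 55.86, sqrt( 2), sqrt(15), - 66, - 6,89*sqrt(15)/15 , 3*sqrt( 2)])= [ - 66, - 55.86, - 6,sqrt( 2), pi,sqrt(15), 3 *sqrt( 2 ), 89*sqrt( 15)/15 ] 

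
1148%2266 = 1148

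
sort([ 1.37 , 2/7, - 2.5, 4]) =[  -  2.5,2/7,1.37, 4 ] 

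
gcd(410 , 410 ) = 410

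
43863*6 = 263178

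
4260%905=640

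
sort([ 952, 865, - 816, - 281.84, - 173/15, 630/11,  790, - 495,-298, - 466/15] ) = [ - 816, - 495, - 298, - 281.84, - 466/15, - 173/15, 630/11, 790,865, 952] 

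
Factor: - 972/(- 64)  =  243/16 = 2^( - 4)*3^5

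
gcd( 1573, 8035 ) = 1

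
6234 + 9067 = 15301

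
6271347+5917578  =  12188925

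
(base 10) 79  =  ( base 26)31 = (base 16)4F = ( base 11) 72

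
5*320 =1600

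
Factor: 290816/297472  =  2^3*7^(-1 )*71^1*83^( - 1) = 568/581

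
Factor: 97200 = 2^4 * 3^5*5^2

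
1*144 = 144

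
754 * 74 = 55796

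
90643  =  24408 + 66235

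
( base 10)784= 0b1100010000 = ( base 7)2200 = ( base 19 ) 235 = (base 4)30100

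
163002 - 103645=59357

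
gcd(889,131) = 1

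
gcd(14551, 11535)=1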